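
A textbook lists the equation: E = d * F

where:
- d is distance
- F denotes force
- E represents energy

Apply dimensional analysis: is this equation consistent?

Yes

d (distance) has dimensions [L].
F (force) has dimensions [L M T^-2].
E (energy) has dimensions [L^2 M T^-2].

Left side: [L^2 M T^-2]
Right side: [L^2 M T^-2]

Both sides have the same dimensions, so the equation is dimensionally consistent.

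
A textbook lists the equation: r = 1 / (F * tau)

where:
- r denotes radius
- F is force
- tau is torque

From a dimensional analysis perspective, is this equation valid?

No

r (radius) has dimensions [L].
F (force) has dimensions [L M T^-2].
tau (torque) has dimensions [L^2 M T^-2].

Left side: [L]
Right side: [L^-3 M^-2 T^4]

The two sides have different dimensions, so the equation is NOT dimensionally consistent.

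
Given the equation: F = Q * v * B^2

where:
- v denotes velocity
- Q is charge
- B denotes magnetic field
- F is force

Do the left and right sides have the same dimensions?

No

v (velocity) has dimensions [L T^-1].
Q (charge) has dimensions [I T].
B (magnetic field) has dimensions [I^-1 M T^-2].
F (force) has dimensions [L M T^-2].

Left side: [L M T^-2]
Right side: [I^-1 L M^2 T^-4]

The two sides have different dimensions, so the equation is NOT dimensionally consistent.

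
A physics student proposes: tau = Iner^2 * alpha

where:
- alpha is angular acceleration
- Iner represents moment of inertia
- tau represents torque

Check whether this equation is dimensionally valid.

No

alpha (angular acceleration) has dimensions [T^-2].
Iner (moment of inertia) has dimensions [L^2 M].
tau (torque) has dimensions [L^2 M T^-2].

Left side: [L^2 M T^-2]
Right side: [L^4 M^2 T^-2]

The two sides have different dimensions, so the equation is NOT dimensionally consistent.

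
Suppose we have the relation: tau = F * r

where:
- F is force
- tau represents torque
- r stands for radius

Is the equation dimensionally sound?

Yes

F (force) has dimensions [L M T^-2].
tau (torque) has dimensions [L^2 M T^-2].
r (radius) has dimensions [L].

Left side: [L^2 M T^-2]
Right side: [L^2 M T^-2]

Both sides have the same dimensions, so the equation is dimensionally consistent.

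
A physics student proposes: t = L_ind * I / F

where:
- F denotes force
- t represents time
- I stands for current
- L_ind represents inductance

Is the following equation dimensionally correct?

No

F (force) has dimensions [L M T^-2].
t (time) has dimensions [T].
I (current) has dimensions [I].
L_ind (inductance) has dimensions [I^-2 L^2 M T^-2].

Left side: [T]
Right side: [I^-1 L]

The two sides have different dimensions, so the equation is NOT dimensionally consistent.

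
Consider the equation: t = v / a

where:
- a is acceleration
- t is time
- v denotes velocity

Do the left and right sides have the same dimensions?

Yes

a (acceleration) has dimensions [L T^-2].
t (time) has dimensions [T].
v (velocity) has dimensions [L T^-1].

Left side: [T]
Right side: [T]

Both sides have the same dimensions, so the equation is dimensionally consistent.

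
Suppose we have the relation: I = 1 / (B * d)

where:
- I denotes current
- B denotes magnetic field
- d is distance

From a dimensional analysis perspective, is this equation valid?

No

I (current) has dimensions [I].
B (magnetic field) has dimensions [I^-1 M T^-2].
d (distance) has dimensions [L].

Left side: [I]
Right side: [I L^-1 M^-1 T^2]

The two sides have different dimensions, so the equation is NOT dimensionally consistent.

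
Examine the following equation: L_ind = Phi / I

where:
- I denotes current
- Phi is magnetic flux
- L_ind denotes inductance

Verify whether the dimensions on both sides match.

Yes

I (current) has dimensions [I].
Phi (magnetic flux) has dimensions [I^-1 L^2 M T^-2].
L_ind (inductance) has dimensions [I^-2 L^2 M T^-2].

Left side: [I^-2 L^2 M T^-2]
Right side: [I^-2 L^2 M T^-2]

Both sides have the same dimensions, so the equation is dimensionally consistent.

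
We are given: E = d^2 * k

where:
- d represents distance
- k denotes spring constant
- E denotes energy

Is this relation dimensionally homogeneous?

Yes

d (distance) has dimensions [L].
k (spring constant) has dimensions [M T^-2].
E (energy) has dimensions [L^2 M T^-2].

Left side: [L^2 M T^-2]
Right side: [L^2 M T^-2]

Both sides have the same dimensions, so the equation is dimensionally consistent.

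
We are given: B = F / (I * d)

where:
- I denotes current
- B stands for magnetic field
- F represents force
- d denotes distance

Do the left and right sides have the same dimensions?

Yes

I (current) has dimensions [I].
B (magnetic field) has dimensions [I^-1 M T^-2].
F (force) has dimensions [L M T^-2].
d (distance) has dimensions [L].

Left side: [I^-1 M T^-2]
Right side: [I^-1 M T^-2]

Both sides have the same dimensions, so the equation is dimensionally consistent.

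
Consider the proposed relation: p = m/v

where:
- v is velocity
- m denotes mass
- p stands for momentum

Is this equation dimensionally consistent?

No

v (velocity) has dimensions [L T^-1].
m (mass) has dimensions [M].
p (momentum) has dimensions [L M T^-1].

Left side: [L M T^-1]
Right side: [L^-1 M T]

The two sides have different dimensions, so the equation is NOT dimensionally consistent.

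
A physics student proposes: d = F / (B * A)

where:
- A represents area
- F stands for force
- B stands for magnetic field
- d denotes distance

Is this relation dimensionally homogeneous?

No

A (area) has dimensions [L^2].
F (force) has dimensions [L M T^-2].
B (magnetic field) has dimensions [I^-1 M T^-2].
d (distance) has dimensions [L].

Left side: [L]
Right side: [I L^-1]

The two sides have different dimensions, so the equation is NOT dimensionally consistent.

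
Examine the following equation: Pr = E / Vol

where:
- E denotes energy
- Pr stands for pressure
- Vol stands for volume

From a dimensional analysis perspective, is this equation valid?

Yes

E (energy) has dimensions [L^2 M T^-2].
Pr (pressure) has dimensions [L^-1 M T^-2].
Vol (volume) has dimensions [L^3].

Left side: [L^-1 M T^-2]
Right side: [L^-1 M T^-2]

Both sides have the same dimensions, so the equation is dimensionally consistent.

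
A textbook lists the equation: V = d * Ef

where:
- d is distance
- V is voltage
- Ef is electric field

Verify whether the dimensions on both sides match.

Yes

d (distance) has dimensions [L].
V (voltage) has dimensions [I^-1 L^2 M T^-3].
Ef (electric field) has dimensions [I^-1 L M T^-3].

Left side: [I^-1 L^2 M T^-3]
Right side: [I^-1 L^2 M T^-3]

Both sides have the same dimensions, so the equation is dimensionally consistent.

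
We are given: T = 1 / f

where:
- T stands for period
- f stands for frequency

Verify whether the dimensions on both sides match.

Yes

T (period) has dimensions [T].
f (frequency) has dimensions [T^-1].

Left side: [T]
Right side: [T]

Both sides have the same dimensions, so the equation is dimensionally consistent.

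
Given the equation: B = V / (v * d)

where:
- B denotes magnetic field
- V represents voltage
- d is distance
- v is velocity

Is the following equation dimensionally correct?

Yes

B (magnetic field) has dimensions [I^-1 M T^-2].
V (voltage) has dimensions [I^-1 L^2 M T^-3].
d (distance) has dimensions [L].
v (velocity) has dimensions [L T^-1].

Left side: [I^-1 M T^-2]
Right side: [I^-1 M T^-2]

Both sides have the same dimensions, so the equation is dimensionally consistent.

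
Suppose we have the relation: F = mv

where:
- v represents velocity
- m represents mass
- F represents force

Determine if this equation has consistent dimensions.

No

v (velocity) has dimensions [L T^-1].
m (mass) has dimensions [M].
F (force) has dimensions [L M T^-2].

Left side: [L M T^-2]
Right side: [L M T^-1]

The two sides have different dimensions, so the equation is NOT dimensionally consistent.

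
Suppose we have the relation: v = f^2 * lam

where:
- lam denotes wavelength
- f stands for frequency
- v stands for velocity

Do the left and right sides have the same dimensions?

No

lam (wavelength) has dimensions [L].
f (frequency) has dimensions [T^-1].
v (velocity) has dimensions [L T^-1].

Left side: [L T^-1]
Right side: [L T^-2]

The two sides have different dimensions, so the equation is NOT dimensionally consistent.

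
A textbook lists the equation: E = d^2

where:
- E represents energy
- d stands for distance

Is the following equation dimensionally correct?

No

E (energy) has dimensions [L^2 M T^-2].
d (distance) has dimensions [L].

Left side: [L^2 M T^-2]
Right side: [L^2]

The two sides have different dimensions, so the equation is NOT dimensionally consistent.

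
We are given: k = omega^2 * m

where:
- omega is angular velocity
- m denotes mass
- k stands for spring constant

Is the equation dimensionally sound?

Yes

omega (angular velocity) has dimensions [T^-1].
m (mass) has dimensions [M].
k (spring constant) has dimensions [M T^-2].

Left side: [M T^-2]
Right side: [M T^-2]

Both sides have the same dimensions, so the equation is dimensionally consistent.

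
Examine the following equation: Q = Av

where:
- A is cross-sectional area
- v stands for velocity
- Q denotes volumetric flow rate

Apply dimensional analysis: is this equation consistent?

Yes

A (cross-sectional area) has dimensions [L^2].
v (velocity) has dimensions [L T^-1].
Q (volumetric flow rate) has dimensions [L^3 T^-1].

Left side: [L^3 T^-1]
Right side: [L^3 T^-1]

Both sides have the same dimensions, so the equation is dimensionally consistent.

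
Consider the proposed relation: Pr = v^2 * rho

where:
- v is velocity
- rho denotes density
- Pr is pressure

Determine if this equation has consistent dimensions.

Yes

v (velocity) has dimensions [L T^-1].
rho (density) has dimensions [L^-3 M].
Pr (pressure) has dimensions [L^-1 M T^-2].

Left side: [L^-1 M T^-2]
Right side: [L^-1 M T^-2]

Both sides have the same dimensions, so the equation is dimensionally consistent.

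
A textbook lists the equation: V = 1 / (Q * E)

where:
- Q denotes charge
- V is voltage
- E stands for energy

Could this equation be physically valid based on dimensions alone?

No

Q (charge) has dimensions [I T].
V (voltage) has dimensions [I^-1 L^2 M T^-3].
E (energy) has dimensions [L^2 M T^-2].

Left side: [I^-1 L^2 M T^-3]
Right side: [I^-1 L^-2 M^-1 T]

The two sides have different dimensions, so the equation is NOT dimensionally consistent.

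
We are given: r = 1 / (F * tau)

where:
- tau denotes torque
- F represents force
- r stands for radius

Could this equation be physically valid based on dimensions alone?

No

tau (torque) has dimensions [L^2 M T^-2].
F (force) has dimensions [L M T^-2].
r (radius) has dimensions [L].

Left side: [L]
Right side: [L^-3 M^-2 T^4]

The two sides have different dimensions, so the equation is NOT dimensionally consistent.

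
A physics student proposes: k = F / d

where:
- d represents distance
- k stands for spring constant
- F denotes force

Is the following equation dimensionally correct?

Yes

d (distance) has dimensions [L].
k (spring constant) has dimensions [M T^-2].
F (force) has dimensions [L M T^-2].

Left side: [M T^-2]
Right side: [M T^-2]

Both sides have the same dimensions, so the equation is dimensionally consistent.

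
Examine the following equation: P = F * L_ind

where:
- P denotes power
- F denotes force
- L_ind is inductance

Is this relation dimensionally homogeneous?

No

P (power) has dimensions [L^2 M T^-3].
F (force) has dimensions [L M T^-2].
L_ind (inductance) has dimensions [I^-2 L^2 M T^-2].

Left side: [L^2 M T^-3]
Right side: [I^-2 L^3 M^2 T^-4]

The two sides have different dimensions, so the equation is NOT dimensionally consistent.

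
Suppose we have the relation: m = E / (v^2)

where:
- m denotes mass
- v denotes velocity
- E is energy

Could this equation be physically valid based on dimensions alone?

Yes

m (mass) has dimensions [M].
v (velocity) has dimensions [L T^-1].
E (energy) has dimensions [L^2 M T^-2].

Left side: [M]
Right side: [M]

Both sides have the same dimensions, so the equation is dimensionally consistent.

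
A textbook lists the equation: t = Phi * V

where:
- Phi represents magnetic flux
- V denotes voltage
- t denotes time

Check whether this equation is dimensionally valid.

No

Phi (magnetic flux) has dimensions [I^-1 L^2 M T^-2].
V (voltage) has dimensions [I^-1 L^2 M T^-3].
t (time) has dimensions [T].

Left side: [T]
Right side: [I^-2 L^4 M^2 T^-5]

The two sides have different dimensions, so the equation is NOT dimensionally consistent.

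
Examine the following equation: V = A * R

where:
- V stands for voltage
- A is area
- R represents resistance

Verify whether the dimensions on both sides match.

No

V (voltage) has dimensions [I^-1 L^2 M T^-3].
A (area) has dimensions [L^2].
R (resistance) has dimensions [I^-2 L^2 M T^-3].

Left side: [I^-1 L^2 M T^-3]
Right side: [I^-2 L^4 M T^-3]

The two sides have different dimensions, so the equation is NOT dimensionally consistent.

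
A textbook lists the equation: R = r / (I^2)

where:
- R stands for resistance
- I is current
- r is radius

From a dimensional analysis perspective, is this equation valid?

No

R (resistance) has dimensions [I^-2 L^2 M T^-3].
I (current) has dimensions [I].
r (radius) has dimensions [L].

Left side: [I^-2 L^2 M T^-3]
Right side: [I^-2 L]

The two sides have different dimensions, so the equation is NOT dimensionally consistent.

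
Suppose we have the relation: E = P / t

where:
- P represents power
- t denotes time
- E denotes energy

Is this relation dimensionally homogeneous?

No

P (power) has dimensions [L^2 M T^-3].
t (time) has dimensions [T].
E (energy) has dimensions [L^2 M T^-2].

Left side: [L^2 M T^-2]
Right side: [L^2 M T^-4]

The two sides have different dimensions, so the equation is NOT dimensionally consistent.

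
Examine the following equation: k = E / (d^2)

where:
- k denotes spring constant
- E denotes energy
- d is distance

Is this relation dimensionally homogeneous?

Yes

k (spring constant) has dimensions [M T^-2].
E (energy) has dimensions [L^2 M T^-2].
d (distance) has dimensions [L].

Left side: [M T^-2]
Right side: [M T^-2]

Both sides have the same dimensions, so the equation is dimensionally consistent.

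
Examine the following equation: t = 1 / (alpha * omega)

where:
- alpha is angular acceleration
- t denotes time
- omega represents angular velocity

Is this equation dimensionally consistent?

No

alpha (angular acceleration) has dimensions [T^-2].
t (time) has dimensions [T].
omega (angular velocity) has dimensions [T^-1].

Left side: [T]
Right side: [T^3]

The two sides have different dimensions, so the equation is NOT dimensionally consistent.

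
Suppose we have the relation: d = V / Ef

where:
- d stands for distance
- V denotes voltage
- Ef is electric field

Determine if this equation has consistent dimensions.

Yes

d (distance) has dimensions [L].
V (voltage) has dimensions [I^-1 L^2 M T^-3].
Ef (electric field) has dimensions [I^-1 L M T^-3].

Left side: [L]
Right side: [L]

Both sides have the same dimensions, so the equation is dimensionally consistent.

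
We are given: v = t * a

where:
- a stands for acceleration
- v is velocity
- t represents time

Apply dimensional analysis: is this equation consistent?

Yes

a (acceleration) has dimensions [L T^-2].
v (velocity) has dimensions [L T^-1].
t (time) has dimensions [T].

Left side: [L T^-1]
Right side: [L T^-1]

Both sides have the same dimensions, so the equation is dimensionally consistent.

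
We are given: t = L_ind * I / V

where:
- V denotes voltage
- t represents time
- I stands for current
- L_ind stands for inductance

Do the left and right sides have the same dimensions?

Yes

V (voltage) has dimensions [I^-1 L^2 M T^-3].
t (time) has dimensions [T].
I (current) has dimensions [I].
L_ind (inductance) has dimensions [I^-2 L^2 M T^-2].

Left side: [T]
Right side: [T]

Both sides have the same dimensions, so the equation is dimensionally consistent.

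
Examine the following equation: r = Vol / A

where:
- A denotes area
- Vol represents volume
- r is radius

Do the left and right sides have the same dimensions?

Yes

A (area) has dimensions [L^2].
Vol (volume) has dimensions [L^3].
r (radius) has dimensions [L].

Left side: [L]
Right side: [L]

Both sides have the same dimensions, so the equation is dimensionally consistent.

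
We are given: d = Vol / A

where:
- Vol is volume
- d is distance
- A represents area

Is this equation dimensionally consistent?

Yes

Vol (volume) has dimensions [L^3].
d (distance) has dimensions [L].
A (area) has dimensions [L^2].

Left side: [L]
Right side: [L]

Both sides have the same dimensions, so the equation is dimensionally consistent.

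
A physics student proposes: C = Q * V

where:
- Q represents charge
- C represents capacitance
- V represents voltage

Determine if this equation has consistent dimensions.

No

Q (charge) has dimensions [I T].
C (capacitance) has dimensions [I^2 L^-2 M^-1 T^4].
V (voltage) has dimensions [I^-1 L^2 M T^-3].

Left side: [I^2 L^-2 M^-1 T^4]
Right side: [L^2 M T^-2]

The two sides have different dimensions, so the equation is NOT dimensionally consistent.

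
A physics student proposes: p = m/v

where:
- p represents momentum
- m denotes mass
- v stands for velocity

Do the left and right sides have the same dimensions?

No

p (momentum) has dimensions [L M T^-1].
m (mass) has dimensions [M].
v (velocity) has dimensions [L T^-1].

Left side: [L M T^-1]
Right side: [L^-1 M T]

The two sides have different dimensions, so the equation is NOT dimensionally consistent.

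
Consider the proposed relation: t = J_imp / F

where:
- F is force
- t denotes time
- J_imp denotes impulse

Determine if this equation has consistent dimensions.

Yes

F (force) has dimensions [L M T^-2].
t (time) has dimensions [T].
J_imp (impulse) has dimensions [L M T^-1].

Left side: [T]
Right side: [T]

Both sides have the same dimensions, so the equation is dimensionally consistent.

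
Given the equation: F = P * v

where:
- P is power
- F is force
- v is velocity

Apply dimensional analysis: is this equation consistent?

No

P (power) has dimensions [L^2 M T^-3].
F (force) has dimensions [L M T^-2].
v (velocity) has dimensions [L T^-1].

Left side: [L M T^-2]
Right side: [L^3 M T^-4]

The two sides have different dimensions, so the equation is NOT dimensionally consistent.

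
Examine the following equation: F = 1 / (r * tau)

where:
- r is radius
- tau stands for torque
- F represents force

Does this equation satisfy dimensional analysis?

No

r (radius) has dimensions [L].
tau (torque) has dimensions [L^2 M T^-2].
F (force) has dimensions [L M T^-2].

Left side: [L M T^-2]
Right side: [L^-3 M^-1 T^2]

The two sides have different dimensions, so the equation is NOT dimensionally consistent.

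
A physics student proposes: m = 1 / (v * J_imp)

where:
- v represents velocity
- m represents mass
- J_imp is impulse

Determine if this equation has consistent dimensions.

No

v (velocity) has dimensions [L T^-1].
m (mass) has dimensions [M].
J_imp (impulse) has dimensions [L M T^-1].

Left side: [M]
Right side: [L^-2 M^-1 T^2]

The two sides have different dimensions, so the equation is NOT dimensionally consistent.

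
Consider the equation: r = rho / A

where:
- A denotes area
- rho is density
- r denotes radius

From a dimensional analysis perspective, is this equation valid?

No

A (area) has dimensions [L^2].
rho (density) has dimensions [L^-3 M].
r (radius) has dimensions [L].

Left side: [L]
Right side: [L^-5 M]

The two sides have different dimensions, so the equation is NOT dimensionally consistent.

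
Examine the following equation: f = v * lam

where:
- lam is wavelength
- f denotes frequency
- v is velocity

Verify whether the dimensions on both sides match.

No

lam (wavelength) has dimensions [L].
f (frequency) has dimensions [T^-1].
v (velocity) has dimensions [L T^-1].

Left side: [T^-1]
Right side: [L^2 T^-1]

The two sides have different dimensions, so the equation is NOT dimensionally consistent.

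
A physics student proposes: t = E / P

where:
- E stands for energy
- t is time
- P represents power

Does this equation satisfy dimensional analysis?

Yes

E (energy) has dimensions [L^2 M T^-2].
t (time) has dimensions [T].
P (power) has dimensions [L^2 M T^-3].

Left side: [T]
Right side: [T]

Both sides have the same dimensions, so the equation is dimensionally consistent.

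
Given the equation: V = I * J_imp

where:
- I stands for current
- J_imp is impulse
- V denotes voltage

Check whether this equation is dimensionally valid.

No

I (current) has dimensions [I].
J_imp (impulse) has dimensions [L M T^-1].
V (voltage) has dimensions [I^-1 L^2 M T^-3].

Left side: [I^-1 L^2 M T^-3]
Right side: [I L M T^-1]

The two sides have different dimensions, so the equation is NOT dimensionally consistent.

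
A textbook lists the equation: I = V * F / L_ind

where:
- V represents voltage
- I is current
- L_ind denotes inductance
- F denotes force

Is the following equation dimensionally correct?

No

V (voltage) has dimensions [I^-1 L^2 M T^-3].
I (current) has dimensions [I].
L_ind (inductance) has dimensions [I^-2 L^2 M T^-2].
F (force) has dimensions [L M T^-2].

Left side: [I]
Right side: [I L M T^-3]

The two sides have different dimensions, so the equation is NOT dimensionally consistent.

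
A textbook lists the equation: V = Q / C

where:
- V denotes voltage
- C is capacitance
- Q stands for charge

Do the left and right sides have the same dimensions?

Yes

V (voltage) has dimensions [I^-1 L^2 M T^-3].
C (capacitance) has dimensions [I^2 L^-2 M^-1 T^4].
Q (charge) has dimensions [I T].

Left side: [I^-1 L^2 M T^-3]
Right side: [I^-1 L^2 M T^-3]

Both sides have the same dimensions, so the equation is dimensionally consistent.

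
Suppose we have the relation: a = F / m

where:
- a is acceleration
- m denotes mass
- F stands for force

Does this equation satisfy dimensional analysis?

Yes

a (acceleration) has dimensions [L T^-2].
m (mass) has dimensions [M].
F (force) has dimensions [L M T^-2].

Left side: [L T^-2]
Right side: [L T^-2]

Both sides have the same dimensions, so the equation is dimensionally consistent.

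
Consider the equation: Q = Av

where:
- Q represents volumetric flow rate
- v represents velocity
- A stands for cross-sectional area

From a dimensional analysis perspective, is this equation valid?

Yes

Q (volumetric flow rate) has dimensions [L^3 T^-1].
v (velocity) has dimensions [L T^-1].
A (cross-sectional area) has dimensions [L^2].

Left side: [L^3 T^-1]
Right side: [L^3 T^-1]

Both sides have the same dimensions, so the equation is dimensionally consistent.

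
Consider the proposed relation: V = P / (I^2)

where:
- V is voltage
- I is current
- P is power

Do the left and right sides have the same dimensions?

No

V (voltage) has dimensions [I^-1 L^2 M T^-3].
I (current) has dimensions [I].
P (power) has dimensions [L^2 M T^-3].

Left side: [I^-1 L^2 M T^-3]
Right side: [I^-2 L^2 M T^-3]

The two sides have different dimensions, so the equation is NOT dimensionally consistent.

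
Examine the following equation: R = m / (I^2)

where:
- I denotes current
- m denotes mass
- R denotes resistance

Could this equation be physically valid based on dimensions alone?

No

I (current) has dimensions [I].
m (mass) has dimensions [M].
R (resistance) has dimensions [I^-2 L^2 M T^-3].

Left side: [I^-2 L^2 M T^-3]
Right side: [I^-2 M]

The two sides have different dimensions, so the equation is NOT dimensionally consistent.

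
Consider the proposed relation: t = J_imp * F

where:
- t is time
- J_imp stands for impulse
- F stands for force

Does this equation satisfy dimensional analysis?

No

t (time) has dimensions [T].
J_imp (impulse) has dimensions [L M T^-1].
F (force) has dimensions [L M T^-2].

Left side: [T]
Right side: [L^2 M^2 T^-3]

The two sides have different dimensions, so the equation is NOT dimensionally consistent.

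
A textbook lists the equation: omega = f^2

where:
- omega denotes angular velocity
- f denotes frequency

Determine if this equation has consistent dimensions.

No

omega (angular velocity) has dimensions [T^-1].
f (frequency) has dimensions [T^-1].

Left side: [T^-1]
Right side: [T^-2]

The two sides have different dimensions, so the equation is NOT dimensionally consistent.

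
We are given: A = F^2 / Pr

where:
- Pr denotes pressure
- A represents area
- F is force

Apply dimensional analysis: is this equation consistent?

No

Pr (pressure) has dimensions [L^-1 M T^-2].
A (area) has dimensions [L^2].
F (force) has dimensions [L M T^-2].

Left side: [L^2]
Right side: [L^3 M T^-2]

The two sides have different dimensions, so the equation is NOT dimensionally consistent.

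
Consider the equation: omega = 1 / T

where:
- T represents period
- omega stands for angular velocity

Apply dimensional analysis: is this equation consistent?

Yes

T (period) has dimensions [T].
omega (angular velocity) has dimensions [T^-1].

Left side: [T^-1]
Right side: [T^-1]

Both sides have the same dimensions, so the equation is dimensionally consistent.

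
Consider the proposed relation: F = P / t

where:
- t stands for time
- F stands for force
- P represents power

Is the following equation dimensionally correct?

No

t (time) has dimensions [T].
F (force) has dimensions [L M T^-2].
P (power) has dimensions [L^2 M T^-3].

Left side: [L M T^-2]
Right side: [L^2 M T^-4]

The two sides have different dimensions, so the equation is NOT dimensionally consistent.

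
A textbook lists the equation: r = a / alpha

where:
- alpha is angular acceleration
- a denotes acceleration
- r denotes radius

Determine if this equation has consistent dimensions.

Yes

alpha (angular acceleration) has dimensions [T^-2].
a (acceleration) has dimensions [L T^-2].
r (radius) has dimensions [L].

Left side: [L]
Right side: [L]

Both sides have the same dimensions, so the equation is dimensionally consistent.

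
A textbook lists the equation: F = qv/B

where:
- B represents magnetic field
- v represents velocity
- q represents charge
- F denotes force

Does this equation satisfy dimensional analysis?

No

B (magnetic field) has dimensions [I^-1 M T^-2].
v (velocity) has dimensions [L T^-1].
q (charge) has dimensions [I T].
F (force) has dimensions [L M T^-2].

Left side: [L M T^-2]
Right side: [I^2 L M^-1 T^2]

The two sides have different dimensions, so the equation is NOT dimensionally consistent.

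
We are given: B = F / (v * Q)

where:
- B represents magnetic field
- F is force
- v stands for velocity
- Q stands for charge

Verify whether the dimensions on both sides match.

Yes

B (magnetic field) has dimensions [I^-1 M T^-2].
F (force) has dimensions [L M T^-2].
v (velocity) has dimensions [L T^-1].
Q (charge) has dimensions [I T].

Left side: [I^-1 M T^-2]
Right side: [I^-1 M T^-2]

Both sides have the same dimensions, so the equation is dimensionally consistent.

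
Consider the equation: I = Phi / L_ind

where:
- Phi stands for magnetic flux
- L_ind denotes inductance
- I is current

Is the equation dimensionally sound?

Yes

Phi (magnetic flux) has dimensions [I^-1 L^2 M T^-2].
L_ind (inductance) has dimensions [I^-2 L^2 M T^-2].
I (current) has dimensions [I].

Left side: [I]
Right side: [I]

Both sides have the same dimensions, so the equation is dimensionally consistent.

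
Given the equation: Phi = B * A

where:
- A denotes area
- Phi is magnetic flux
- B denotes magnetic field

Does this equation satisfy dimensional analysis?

Yes

A (area) has dimensions [L^2].
Phi (magnetic flux) has dimensions [I^-1 L^2 M T^-2].
B (magnetic field) has dimensions [I^-1 M T^-2].

Left side: [I^-1 L^2 M T^-2]
Right side: [I^-1 L^2 M T^-2]

Both sides have the same dimensions, so the equation is dimensionally consistent.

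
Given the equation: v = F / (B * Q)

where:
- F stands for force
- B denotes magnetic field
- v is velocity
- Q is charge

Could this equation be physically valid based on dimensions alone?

Yes

F (force) has dimensions [L M T^-2].
B (magnetic field) has dimensions [I^-1 M T^-2].
v (velocity) has dimensions [L T^-1].
Q (charge) has dimensions [I T].

Left side: [L T^-1]
Right side: [L T^-1]

Both sides have the same dimensions, so the equation is dimensionally consistent.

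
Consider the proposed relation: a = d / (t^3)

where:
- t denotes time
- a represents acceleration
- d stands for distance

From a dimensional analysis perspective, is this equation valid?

No

t (time) has dimensions [T].
a (acceleration) has dimensions [L T^-2].
d (distance) has dimensions [L].

Left side: [L T^-2]
Right side: [L T^-3]

The two sides have different dimensions, so the equation is NOT dimensionally consistent.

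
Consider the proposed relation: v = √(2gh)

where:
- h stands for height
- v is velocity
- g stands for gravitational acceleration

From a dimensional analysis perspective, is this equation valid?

Yes

h (height) has dimensions [L].
v (velocity) has dimensions [L T^-1].
g (gravitational acceleration) has dimensions [L T^-2].

Left side: [L T^-1]
Right side: [L T^-1]

Both sides have the same dimensions, so the equation is dimensionally consistent.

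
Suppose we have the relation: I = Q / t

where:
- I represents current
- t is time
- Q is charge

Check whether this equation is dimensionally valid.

Yes

I (current) has dimensions [I].
t (time) has dimensions [T].
Q (charge) has dimensions [I T].

Left side: [I]
Right side: [I]

Both sides have the same dimensions, so the equation is dimensionally consistent.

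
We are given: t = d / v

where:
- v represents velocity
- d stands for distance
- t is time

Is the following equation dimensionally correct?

Yes

v (velocity) has dimensions [L T^-1].
d (distance) has dimensions [L].
t (time) has dimensions [T].

Left side: [T]
Right side: [T]

Both sides have the same dimensions, so the equation is dimensionally consistent.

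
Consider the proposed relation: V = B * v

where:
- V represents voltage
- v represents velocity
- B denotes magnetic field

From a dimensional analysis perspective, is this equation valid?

No

V (voltage) has dimensions [I^-1 L^2 M T^-3].
v (velocity) has dimensions [L T^-1].
B (magnetic field) has dimensions [I^-1 M T^-2].

Left side: [I^-1 L^2 M T^-3]
Right side: [I^-1 L M T^-3]

The two sides have different dimensions, so the equation is NOT dimensionally consistent.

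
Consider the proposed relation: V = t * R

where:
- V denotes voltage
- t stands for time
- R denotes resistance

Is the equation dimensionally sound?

No

V (voltage) has dimensions [I^-1 L^2 M T^-3].
t (time) has dimensions [T].
R (resistance) has dimensions [I^-2 L^2 M T^-3].

Left side: [I^-1 L^2 M T^-3]
Right side: [I^-2 L^2 M T^-2]

The two sides have different dimensions, so the equation is NOT dimensionally consistent.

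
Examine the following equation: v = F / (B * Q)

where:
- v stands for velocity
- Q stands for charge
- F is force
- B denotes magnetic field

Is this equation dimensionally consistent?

Yes

v (velocity) has dimensions [L T^-1].
Q (charge) has dimensions [I T].
F (force) has dimensions [L M T^-2].
B (magnetic field) has dimensions [I^-1 M T^-2].

Left side: [L T^-1]
Right side: [L T^-1]

Both sides have the same dimensions, so the equation is dimensionally consistent.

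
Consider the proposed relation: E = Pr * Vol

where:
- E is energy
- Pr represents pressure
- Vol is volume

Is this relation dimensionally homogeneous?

Yes

E (energy) has dimensions [L^2 M T^-2].
Pr (pressure) has dimensions [L^-1 M T^-2].
Vol (volume) has dimensions [L^3].

Left side: [L^2 M T^-2]
Right side: [L^2 M T^-2]

Both sides have the same dimensions, so the equation is dimensionally consistent.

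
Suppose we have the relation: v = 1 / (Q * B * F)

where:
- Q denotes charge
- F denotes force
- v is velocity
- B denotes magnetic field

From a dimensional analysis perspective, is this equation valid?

No

Q (charge) has dimensions [I T].
F (force) has dimensions [L M T^-2].
v (velocity) has dimensions [L T^-1].
B (magnetic field) has dimensions [I^-1 M T^-2].

Left side: [L T^-1]
Right side: [L^-1 M^-2 T^3]

The two sides have different dimensions, so the equation is NOT dimensionally consistent.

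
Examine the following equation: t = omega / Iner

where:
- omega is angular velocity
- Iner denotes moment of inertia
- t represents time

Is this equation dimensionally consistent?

No

omega (angular velocity) has dimensions [T^-1].
Iner (moment of inertia) has dimensions [L^2 M].
t (time) has dimensions [T].

Left side: [T]
Right side: [L^-2 M^-1 T^-1]

The two sides have different dimensions, so the equation is NOT dimensionally consistent.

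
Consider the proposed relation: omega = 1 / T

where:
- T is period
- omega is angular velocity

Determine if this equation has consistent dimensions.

Yes

T (period) has dimensions [T].
omega (angular velocity) has dimensions [T^-1].

Left side: [T^-1]
Right side: [T^-1]

Both sides have the same dimensions, so the equation is dimensionally consistent.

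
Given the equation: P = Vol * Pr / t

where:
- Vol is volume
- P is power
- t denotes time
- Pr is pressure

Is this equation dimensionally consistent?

Yes

Vol (volume) has dimensions [L^3].
P (power) has dimensions [L^2 M T^-3].
t (time) has dimensions [T].
Pr (pressure) has dimensions [L^-1 M T^-2].

Left side: [L^2 M T^-3]
Right side: [L^2 M T^-3]

Both sides have the same dimensions, so the equation is dimensionally consistent.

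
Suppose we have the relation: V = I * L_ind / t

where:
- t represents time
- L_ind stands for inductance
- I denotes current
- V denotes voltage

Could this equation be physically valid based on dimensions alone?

Yes

t (time) has dimensions [T].
L_ind (inductance) has dimensions [I^-2 L^2 M T^-2].
I (current) has dimensions [I].
V (voltage) has dimensions [I^-1 L^2 M T^-3].

Left side: [I^-1 L^2 M T^-3]
Right side: [I^-1 L^2 M T^-3]

Both sides have the same dimensions, so the equation is dimensionally consistent.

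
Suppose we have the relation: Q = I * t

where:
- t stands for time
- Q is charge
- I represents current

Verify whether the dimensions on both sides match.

Yes

t (time) has dimensions [T].
Q (charge) has dimensions [I T].
I (current) has dimensions [I].

Left side: [I T]
Right side: [I T]

Both sides have the same dimensions, so the equation is dimensionally consistent.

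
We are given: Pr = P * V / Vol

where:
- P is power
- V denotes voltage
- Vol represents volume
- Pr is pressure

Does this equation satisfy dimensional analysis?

No

P (power) has dimensions [L^2 M T^-3].
V (voltage) has dimensions [I^-1 L^2 M T^-3].
Vol (volume) has dimensions [L^3].
Pr (pressure) has dimensions [L^-1 M T^-2].

Left side: [L^-1 M T^-2]
Right side: [I^-1 L M^2 T^-6]

The two sides have different dimensions, so the equation is NOT dimensionally consistent.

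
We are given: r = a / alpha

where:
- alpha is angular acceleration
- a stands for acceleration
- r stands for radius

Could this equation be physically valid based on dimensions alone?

Yes

alpha (angular acceleration) has dimensions [T^-2].
a (acceleration) has dimensions [L T^-2].
r (radius) has dimensions [L].

Left side: [L]
Right side: [L]

Both sides have the same dimensions, so the equation is dimensionally consistent.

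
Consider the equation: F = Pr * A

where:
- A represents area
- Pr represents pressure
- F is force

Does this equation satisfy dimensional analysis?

Yes

A (area) has dimensions [L^2].
Pr (pressure) has dimensions [L^-1 M T^-2].
F (force) has dimensions [L M T^-2].

Left side: [L M T^-2]
Right side: [L M T^-2]

Both sides have the same dimensions, so the equation is dimensionally consistent.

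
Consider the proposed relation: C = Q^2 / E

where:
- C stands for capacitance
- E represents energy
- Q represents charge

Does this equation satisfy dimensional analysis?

Yes

C (capacitance) has dimensions [I^2 L^-2 M^-1 T^4].
E (energy) has dimensions [L^2 M T^-2].
Q (charge) has dimensions [I T].

Left side: [I^2 L^-2 M^-1 T^4]
Right side: [I^2 L^-2 M^-1 T^4]

Both sides have the same dimensions, so the equation is dimensionally consistent.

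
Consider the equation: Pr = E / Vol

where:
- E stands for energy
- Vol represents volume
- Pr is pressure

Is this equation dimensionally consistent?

Yes

E (energy) has dimensions [L^2 M T^-2].
Vol (volume) has dimensions [L^3].
Pr (pressure) has dimensions [L^-1 M T^-2].

Left side: [L^-1 M T^-2]
Right side: [L^-1 M T^-2]

Both sides have the same dimensions, so the equation is dimensionally consistent.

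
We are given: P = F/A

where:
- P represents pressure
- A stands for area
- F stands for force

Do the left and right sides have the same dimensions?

Yes

P (pressure) has dimensions [L^-1 M T^-2].
A (area) has dimensions [L^2].
F (force) has dimensions [L M T^-2].

Left side: [L^-1 M T^-2]
Right side: [L^-1 M T^-2]

Both sides have the same dimensions, so the equation is dimensionally consistent.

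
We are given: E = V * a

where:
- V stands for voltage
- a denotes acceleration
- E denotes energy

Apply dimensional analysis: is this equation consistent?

No

V (voltage) has dimensions [I^-1 L^2 M T^-3].
a (acceleration) has dimensions [L T^-2].
E (energy) has dimensions [L^2 M T^-2].

Left side: [L^2 M T^-2]
Right side: [I^-1 L^3 M T^-5]

The two sides have different dimensions, so the equation is NOT dimensionally consistent.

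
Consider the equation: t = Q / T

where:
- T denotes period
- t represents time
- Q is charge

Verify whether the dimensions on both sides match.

No

T (period) has dimensions [T].
t (time) has dimensions [T].
Q (charge) has dimensions [I T].

Left side: [T]
Right side: [I]

The two sides have different dimensions, so the equation is NOT dimensionally consistent.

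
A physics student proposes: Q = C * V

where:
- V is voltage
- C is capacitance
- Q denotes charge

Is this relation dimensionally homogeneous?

Yes

V (voltage) has dimensions [I^-1 L^2 M T^-3].
C (capacitance) has dimensions [I^2 L^-2 M^-1 T^4].
Q (charge) has dimensions [I T].

Left side: [I T]
Right side: [I T]

Both sides have the same dimensions, so the equation is dimensionally consistent.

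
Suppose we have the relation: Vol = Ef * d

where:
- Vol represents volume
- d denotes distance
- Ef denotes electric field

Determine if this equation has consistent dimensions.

No

Vol (volume) has dimensions [L^3].
d (distance) has dimensions [L].
Ef (electric field) has dimensions [I^-1 L M T^-3].

Left side: [L^3]
Right side: [I^-1 L^2 M T^-3]

The two sides have different dimensions, so the equation is NOT dimensionally consistent.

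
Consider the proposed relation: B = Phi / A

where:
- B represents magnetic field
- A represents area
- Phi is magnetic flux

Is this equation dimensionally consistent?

Yes

B (magnetic field) has dimensions [I^-1 M T^-2].
A (area) has dimensions [L^2].
Phi (magnetic flux) has dimensions [I^-1 L^2 M T^-2].

Left side: [I^-1 M T^-2]
Right side: [I^-1 M T^-2]

Both sides have the same dimensions, so the equation is dimensionally consistent.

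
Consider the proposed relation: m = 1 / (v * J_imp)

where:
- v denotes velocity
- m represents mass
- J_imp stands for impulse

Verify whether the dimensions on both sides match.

No

v (velocity) has dimensions [L T^-1].
m (mass) has dimensions [M].
J_imp (impulse) has dimensions [L M T^-1].

Left side: [M]
Right side: [L^-2 M^-1 T^2]

The two sides have different dimensions, so the equation is NOT dimensionally consistent.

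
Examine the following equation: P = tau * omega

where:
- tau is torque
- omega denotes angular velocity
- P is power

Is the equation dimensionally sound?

Yes

tau (torque) has dimensions [L^2 M T^-2].
omega (angular velocity) has dimensions [T^-1].
P (power) has dimensions [L^2 M T^-3].

Left side: [L^2 M T^-3]
Right side: [L^2 M T^-3]

Both sides have the same dimensions, so the equation is dimensionally consistent.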